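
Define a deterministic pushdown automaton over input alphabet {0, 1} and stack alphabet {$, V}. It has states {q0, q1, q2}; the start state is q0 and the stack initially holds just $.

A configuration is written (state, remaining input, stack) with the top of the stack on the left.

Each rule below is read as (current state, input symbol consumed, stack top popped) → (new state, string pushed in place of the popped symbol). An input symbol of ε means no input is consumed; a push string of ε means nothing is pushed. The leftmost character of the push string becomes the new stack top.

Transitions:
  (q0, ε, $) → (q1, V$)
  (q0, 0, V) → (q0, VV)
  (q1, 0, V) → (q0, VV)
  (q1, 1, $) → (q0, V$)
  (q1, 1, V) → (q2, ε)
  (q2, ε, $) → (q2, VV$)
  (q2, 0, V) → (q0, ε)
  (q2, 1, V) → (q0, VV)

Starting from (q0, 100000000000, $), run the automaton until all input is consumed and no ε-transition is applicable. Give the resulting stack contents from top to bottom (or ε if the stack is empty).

(q0, 100000000000, $)
  ε-move, top $: go to q1, push V$ → (q1, 100000000000, V$)
  read 1, top V: go to q2, push ε → (q2, 00000000000, $)
  ε-move, top $: go to q2, push VV$ → (q2, 00000000000, VV$)
  read 0, top V: go to q0, push ε → (q0, 0000000000, V$)
  read 0, top V: go to q0, push VV → (q0, 000000000, VV$)
  read 0, top V: go to q0, push VV → (q0, 00000000, VVV$)
  read 0, top V: go to q0, push VV → (q0, 0000000, VVVV$)
  read 0, top V: go to q0, push VV → (q0, 000000, VVVVV$)
  read 0, top V: go to q0, push VV → (q0, 00000, VVVVVV$)
  read 0, top V: go to q0, push VV → (q0, 0000, VVVVVVV$)
  read 0, top V: go to q0, push VV → (q0, 000, VVVVVVVV$)
  read 0, top V: go to q0, push VV → (q0, 00, VVVVVVVVV$)
  read 0, top V: go to q0, push VV → (q0, 0, VVVVVVVVVV$)
  read 0, top V: go to q0, push VV → (q0, ε, VVVVVVVVVVV$)
All input consumed in state q0 with stack VVVVVVVVVVV$.

VVVVVVVVVVV$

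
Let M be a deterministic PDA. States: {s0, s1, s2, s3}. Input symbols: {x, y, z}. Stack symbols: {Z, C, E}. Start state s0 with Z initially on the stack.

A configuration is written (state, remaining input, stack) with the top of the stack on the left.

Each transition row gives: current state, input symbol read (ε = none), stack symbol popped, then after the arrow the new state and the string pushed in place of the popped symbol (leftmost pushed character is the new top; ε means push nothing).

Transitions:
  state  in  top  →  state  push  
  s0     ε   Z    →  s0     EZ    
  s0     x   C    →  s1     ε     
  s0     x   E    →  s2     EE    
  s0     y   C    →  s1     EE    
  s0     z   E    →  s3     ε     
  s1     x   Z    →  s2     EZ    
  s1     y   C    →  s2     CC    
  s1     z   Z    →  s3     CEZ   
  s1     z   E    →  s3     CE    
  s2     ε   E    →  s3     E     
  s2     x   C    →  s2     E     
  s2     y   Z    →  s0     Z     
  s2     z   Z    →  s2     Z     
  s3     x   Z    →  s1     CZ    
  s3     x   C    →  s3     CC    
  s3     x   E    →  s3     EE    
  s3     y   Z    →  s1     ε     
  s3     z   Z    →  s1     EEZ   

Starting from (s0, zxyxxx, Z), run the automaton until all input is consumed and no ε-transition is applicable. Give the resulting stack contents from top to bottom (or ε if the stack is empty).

(s0, zxyxxx, Z) ⊢ (s0, zxyxxx, EZ) ⊢ (s3, xyxxx, Z) ⊢ (s1, yxxx, CZ) ⊢ (s2, xxx, CCZ) ⊢ (s2, xx, ECZ) ⊢ (s3, xx, ECZ) ⊢ (s3, x, EECZ) ⊢ (s3, ε, EEECZ)
All input consumed in state s3 with stack EEECZ.

EEECZ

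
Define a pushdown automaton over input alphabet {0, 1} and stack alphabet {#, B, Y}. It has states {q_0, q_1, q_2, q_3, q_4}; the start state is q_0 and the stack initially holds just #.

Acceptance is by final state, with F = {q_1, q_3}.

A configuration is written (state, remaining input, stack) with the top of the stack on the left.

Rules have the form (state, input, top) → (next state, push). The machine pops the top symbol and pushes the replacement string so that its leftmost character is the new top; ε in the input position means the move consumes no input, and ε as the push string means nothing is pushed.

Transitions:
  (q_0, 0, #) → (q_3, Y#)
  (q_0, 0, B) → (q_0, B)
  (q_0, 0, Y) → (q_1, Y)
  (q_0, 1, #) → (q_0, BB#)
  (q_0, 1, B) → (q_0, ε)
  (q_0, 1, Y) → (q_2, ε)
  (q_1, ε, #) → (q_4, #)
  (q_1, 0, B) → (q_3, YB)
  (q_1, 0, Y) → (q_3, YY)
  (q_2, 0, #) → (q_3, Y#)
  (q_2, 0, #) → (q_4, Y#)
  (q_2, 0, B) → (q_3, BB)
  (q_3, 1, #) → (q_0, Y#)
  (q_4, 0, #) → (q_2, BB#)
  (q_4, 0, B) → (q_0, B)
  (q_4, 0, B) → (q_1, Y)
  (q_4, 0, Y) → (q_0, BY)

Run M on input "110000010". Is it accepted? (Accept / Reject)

Accept

One accepting computation: (q_0, 110000010, #) ⊢ (q_0, 10000010, BB#) ⊢ (q_0, 0000010, B#) ⊢ (q_0, 000010, B#) ⊢ (q_0, 00010, B#) ⊢ (q_0, 0010, B#) ⊢ (q_0, 010, B#) ⊢ (q_0, 10, B#) ⊢ (q_0, 0, #) ⊢ (q_3, ε, Y#)
All input consumed and state q_3 ∈ F.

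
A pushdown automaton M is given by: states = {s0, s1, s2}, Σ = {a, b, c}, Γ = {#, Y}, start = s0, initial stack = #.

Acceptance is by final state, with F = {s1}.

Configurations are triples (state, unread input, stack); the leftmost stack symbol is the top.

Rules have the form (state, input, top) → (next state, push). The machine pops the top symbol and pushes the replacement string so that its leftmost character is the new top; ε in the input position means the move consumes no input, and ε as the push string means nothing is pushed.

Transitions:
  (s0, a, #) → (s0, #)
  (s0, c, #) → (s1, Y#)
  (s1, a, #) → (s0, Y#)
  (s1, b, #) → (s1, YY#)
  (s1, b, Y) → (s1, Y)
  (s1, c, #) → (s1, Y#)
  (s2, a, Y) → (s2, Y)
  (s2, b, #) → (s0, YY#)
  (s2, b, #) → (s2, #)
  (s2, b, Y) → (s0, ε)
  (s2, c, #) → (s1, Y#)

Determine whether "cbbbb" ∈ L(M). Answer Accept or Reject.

One accepting computation: (s0, cbbbb, #) ⊢ (s1, bbbb, Y#) ⊢ (s1, bbb, Y#) ⊢ (s1, bb, Y#) ⊢ (s1, b, Y#) ⊢ (s1, ε, Y#)
All input consumed and state s1 ∈ F.

Accept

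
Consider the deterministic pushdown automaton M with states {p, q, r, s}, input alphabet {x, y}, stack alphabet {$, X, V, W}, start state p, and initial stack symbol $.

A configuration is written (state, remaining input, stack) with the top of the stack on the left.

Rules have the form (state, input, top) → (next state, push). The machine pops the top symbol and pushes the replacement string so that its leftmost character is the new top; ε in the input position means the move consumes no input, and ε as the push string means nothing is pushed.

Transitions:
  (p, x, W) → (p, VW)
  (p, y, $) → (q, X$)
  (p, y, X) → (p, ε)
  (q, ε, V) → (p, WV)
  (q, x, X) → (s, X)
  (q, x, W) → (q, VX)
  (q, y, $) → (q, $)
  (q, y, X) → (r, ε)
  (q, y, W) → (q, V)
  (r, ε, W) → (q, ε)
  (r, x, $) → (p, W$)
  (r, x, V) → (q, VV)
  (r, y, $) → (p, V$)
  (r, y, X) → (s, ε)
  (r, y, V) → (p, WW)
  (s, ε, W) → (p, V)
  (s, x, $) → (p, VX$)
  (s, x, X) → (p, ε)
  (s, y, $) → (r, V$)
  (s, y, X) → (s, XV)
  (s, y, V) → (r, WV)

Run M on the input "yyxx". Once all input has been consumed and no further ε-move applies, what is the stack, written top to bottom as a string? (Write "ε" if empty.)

VW$

(p, yyxx, $) ⊢ (q, yxx, X$) ⊢ (r, xx, $) ⊢ (p, x, W$) ⊢ (p, ε, VW$)
All input consumed in state p with stack VW$.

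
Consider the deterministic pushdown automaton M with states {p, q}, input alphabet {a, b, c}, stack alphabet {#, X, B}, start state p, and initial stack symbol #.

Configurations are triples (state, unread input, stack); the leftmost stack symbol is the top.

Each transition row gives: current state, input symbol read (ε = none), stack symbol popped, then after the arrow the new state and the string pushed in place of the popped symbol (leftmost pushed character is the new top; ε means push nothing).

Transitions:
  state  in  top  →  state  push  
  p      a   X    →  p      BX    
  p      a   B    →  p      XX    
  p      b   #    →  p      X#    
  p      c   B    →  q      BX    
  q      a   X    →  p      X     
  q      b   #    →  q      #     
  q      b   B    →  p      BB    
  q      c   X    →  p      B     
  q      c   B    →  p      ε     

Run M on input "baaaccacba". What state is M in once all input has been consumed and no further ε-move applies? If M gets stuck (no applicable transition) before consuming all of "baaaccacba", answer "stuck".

p

(p, baaaccacba, #)
  read b, top #: go to p, push X# → (p, aaaccacba, X#)
  read a, top X: go to p, push BX → (p, aaccacba, BX#)
  read a, top B: go to p, push XX → (p, accacba, XXX#)
  read a, top X: go to p, push BX → (p, ccacba, BXXX#)
  read c, top B: go to q, push BX → (q, cacba, BXXXX#)
  read c, top B: go to p, push ε → (p, acba, XXXX#)
  read a, top X: go to p, push BX → (p, cba, BXXXX#)
  read c, top B: go to q, push BX → (q, ba, BXXXXX#)
  read b, top B: go to p, push BB → (p, a, BBXXXXX#)
  read a, top B: go to p, push XX → (p, ε, XXBXXXXX#)
All input consumed; M is in state p.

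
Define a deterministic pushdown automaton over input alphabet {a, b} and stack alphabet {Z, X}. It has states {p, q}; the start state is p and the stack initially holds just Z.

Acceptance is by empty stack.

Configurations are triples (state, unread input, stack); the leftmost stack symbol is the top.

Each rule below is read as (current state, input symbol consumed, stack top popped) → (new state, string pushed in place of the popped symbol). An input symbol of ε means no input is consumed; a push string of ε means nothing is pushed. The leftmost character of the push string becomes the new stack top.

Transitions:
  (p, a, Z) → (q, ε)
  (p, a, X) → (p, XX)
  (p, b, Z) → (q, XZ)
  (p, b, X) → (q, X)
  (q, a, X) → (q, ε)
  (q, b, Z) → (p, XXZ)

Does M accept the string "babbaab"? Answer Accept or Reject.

Reject

(p, babbaab, Z)
  read b, top Z: go to q, push XZ → (q, abbaab, XZ)
  read a, top X: go to q, push ε → (q, bbaab, Z)
  read b, top Z: go to p, push XXZ → (p, baab, XXZ)
  read b, top X: go to q, push X → (q, aab, XXZ)
  read a, top X: go to q, push ε → (q, ab, XZ)
  read a, top X: go to q, push ε → (q, b, Z)
  read b, top Z: go to p, push XXZ → (p, ε, XXZ)
All input consumed; stack is XXZ, not empty, and no further ε-move applies.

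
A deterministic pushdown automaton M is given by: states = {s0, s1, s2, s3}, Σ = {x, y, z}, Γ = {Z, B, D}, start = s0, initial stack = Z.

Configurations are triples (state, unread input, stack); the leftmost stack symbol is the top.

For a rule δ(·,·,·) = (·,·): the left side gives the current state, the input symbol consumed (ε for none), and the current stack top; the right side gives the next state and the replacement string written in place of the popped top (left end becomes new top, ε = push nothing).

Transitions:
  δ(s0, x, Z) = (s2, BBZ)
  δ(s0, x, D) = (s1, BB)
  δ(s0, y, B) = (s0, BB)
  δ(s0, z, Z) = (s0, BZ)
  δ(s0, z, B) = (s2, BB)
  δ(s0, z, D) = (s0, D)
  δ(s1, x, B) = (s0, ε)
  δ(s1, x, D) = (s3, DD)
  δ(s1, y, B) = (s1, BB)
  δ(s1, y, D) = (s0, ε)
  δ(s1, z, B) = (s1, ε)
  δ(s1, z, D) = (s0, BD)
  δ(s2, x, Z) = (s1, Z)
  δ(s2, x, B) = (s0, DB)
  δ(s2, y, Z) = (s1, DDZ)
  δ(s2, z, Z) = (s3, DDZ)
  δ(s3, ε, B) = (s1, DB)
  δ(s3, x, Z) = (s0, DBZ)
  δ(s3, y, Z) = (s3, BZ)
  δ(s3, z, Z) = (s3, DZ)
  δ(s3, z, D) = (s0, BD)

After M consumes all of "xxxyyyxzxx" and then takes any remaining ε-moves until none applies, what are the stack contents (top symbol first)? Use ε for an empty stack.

(s0, xxxyyyxzxx, Z)
  read x, top Z: go to s2, push BBZ → (s2, xxyyyxzxx, BBZ)
  read x, top B: go to s0, push DB → (s0, xyyyxzxx, DBBZ)
  read x, top D: go to s1, push BB → (s1, yyyxzxx, BBBBZ)
  read y, top B: go to s1, push BB → (s1, yyxzxx, BBBBBZ)
  read y, top B: go to s1, push BB → (s1, yxzxx, BBBBBBZ)
  read y, top B: go to s1, push BB → (s1, xzxx, BBBBBBBZ)
  read x, top B: go to s0, push ε → (s0, zxx, BBBBBBZ)
  read z, top B: go to s2, push BB → (s2, xx, BBBBBBBZ)
  read x, top B: go to s0, push DB → (s0, x, DBBBBBBBZ)
  read x, top D: go to s1, push BB → (s1, ε, BBBBBBBBBZ)
All input consumed in state s1 with stack BBBBBBBBBZ.

BBBBBBBBBZ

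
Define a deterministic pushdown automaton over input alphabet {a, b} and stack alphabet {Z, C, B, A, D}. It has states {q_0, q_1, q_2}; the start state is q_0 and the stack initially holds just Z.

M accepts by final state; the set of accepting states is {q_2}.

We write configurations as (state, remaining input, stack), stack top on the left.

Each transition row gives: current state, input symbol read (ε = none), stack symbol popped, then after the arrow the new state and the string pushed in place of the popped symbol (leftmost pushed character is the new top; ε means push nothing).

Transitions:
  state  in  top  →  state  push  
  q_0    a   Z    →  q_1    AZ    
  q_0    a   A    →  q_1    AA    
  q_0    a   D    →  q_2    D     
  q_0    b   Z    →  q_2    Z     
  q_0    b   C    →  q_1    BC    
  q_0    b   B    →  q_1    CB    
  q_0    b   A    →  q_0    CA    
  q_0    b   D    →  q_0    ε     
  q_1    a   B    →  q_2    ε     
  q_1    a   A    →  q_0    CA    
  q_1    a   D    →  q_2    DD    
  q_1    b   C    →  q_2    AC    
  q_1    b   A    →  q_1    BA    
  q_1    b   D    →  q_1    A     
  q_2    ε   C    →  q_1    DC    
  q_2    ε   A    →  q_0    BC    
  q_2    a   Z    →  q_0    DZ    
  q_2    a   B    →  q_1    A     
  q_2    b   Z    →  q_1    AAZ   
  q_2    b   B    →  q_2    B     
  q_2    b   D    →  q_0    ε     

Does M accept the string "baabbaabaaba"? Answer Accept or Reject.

Accept

(q_0, baabbaabaaba, Z)
  read b, top Z: go to q_2, push Z → (q_2, aabbaabaaba, Z)
  read a, top Z: go to q_0, push DZ → (q_0, abbaabaaba, DZ)
  read a, top D: go to q_2, push D → (q_2, bbaabaaba, DZ)
  read b, top D: go to q_0, push ε → (q_0, baabaaba, Z)
  read b, top Z: go to q_2, push Z → (q_2, aabaaba, Z)
  read a, top Z: go to q_0, push DZ → (q_0, abaaba, DZ)
  read a, top D: go to q_2, push D → (q_2, baaba, DZ)
  read b, top D: go to q_0, push ε → (q_0, aaba, Z)
  read a, top Z: go to q_1, push AZ → (q_1, aba, AZ)
  read a, top A: go to q_0, push CA → (q_0, ba, CAZ)
  read b, top C: go to q_1, push BC → (q_1, a, BCAZ)
  read a, top B: go to q_2, push ε → (q_2, ε, CAZ)
All input consumed; state q_2 ∈ F.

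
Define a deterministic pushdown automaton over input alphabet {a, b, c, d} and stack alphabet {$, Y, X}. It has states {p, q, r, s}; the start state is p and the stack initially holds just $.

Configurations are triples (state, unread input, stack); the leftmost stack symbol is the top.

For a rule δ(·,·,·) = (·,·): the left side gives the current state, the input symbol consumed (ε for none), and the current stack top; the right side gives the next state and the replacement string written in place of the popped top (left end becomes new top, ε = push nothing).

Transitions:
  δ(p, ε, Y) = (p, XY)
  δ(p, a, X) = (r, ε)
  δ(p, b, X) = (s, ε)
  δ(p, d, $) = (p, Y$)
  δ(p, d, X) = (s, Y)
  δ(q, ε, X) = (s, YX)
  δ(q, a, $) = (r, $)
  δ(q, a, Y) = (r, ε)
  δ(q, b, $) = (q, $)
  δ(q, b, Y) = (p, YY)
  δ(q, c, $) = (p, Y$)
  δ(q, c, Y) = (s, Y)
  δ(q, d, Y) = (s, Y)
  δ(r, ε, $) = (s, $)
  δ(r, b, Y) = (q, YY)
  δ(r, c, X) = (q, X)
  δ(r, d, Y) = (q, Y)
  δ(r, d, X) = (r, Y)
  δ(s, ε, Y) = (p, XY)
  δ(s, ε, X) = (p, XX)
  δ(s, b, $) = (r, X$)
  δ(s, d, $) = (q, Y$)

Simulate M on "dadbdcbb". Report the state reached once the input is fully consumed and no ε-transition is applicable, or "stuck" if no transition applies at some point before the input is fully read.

stuck

(p, dadbdcbb, $)
  read d, top $: go to p, push Y$ → (p, adbdcbb, Y$)
  ε-move, top Y: go to p, push XY → (p, adbdcbb, XY$)
  read a, top X: go to r, push ε → (r, dbdcbb, Y$)
  read d, top Y: go to q, push Y → (q, bdcbb, Y$)
  read b, top Y: go to p, push YY → (p, dcbb, YY$)
  ε-move, top Y: go to p, push XY → (p, dcbb, XYY$)
  read d, top X: go to s, push Y → (s, cbb, YYY$)
  ε-move, top Y: go to p, push XY → (p, cbb, XYYY$)
No transition for (p, c, top X); M blocks with input cbb remaining.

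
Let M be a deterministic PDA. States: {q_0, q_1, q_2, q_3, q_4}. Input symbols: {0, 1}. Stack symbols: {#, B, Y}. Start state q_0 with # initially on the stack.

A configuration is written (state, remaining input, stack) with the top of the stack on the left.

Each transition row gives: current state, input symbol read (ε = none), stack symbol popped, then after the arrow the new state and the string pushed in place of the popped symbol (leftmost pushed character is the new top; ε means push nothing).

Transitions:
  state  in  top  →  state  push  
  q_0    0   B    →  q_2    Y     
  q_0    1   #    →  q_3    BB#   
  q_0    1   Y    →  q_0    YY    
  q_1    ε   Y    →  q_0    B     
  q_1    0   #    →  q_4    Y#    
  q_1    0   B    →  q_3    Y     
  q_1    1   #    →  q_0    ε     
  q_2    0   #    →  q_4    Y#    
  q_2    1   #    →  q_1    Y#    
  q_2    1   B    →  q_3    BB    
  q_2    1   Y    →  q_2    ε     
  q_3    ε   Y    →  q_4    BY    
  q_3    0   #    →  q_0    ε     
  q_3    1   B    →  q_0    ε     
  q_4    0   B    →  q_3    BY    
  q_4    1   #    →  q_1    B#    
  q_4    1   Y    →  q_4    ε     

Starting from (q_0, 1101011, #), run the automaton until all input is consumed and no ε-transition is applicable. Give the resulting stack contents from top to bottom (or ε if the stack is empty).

(q_0, 1101011, #)
  read 1, top #: go to q_3, push BB# → (q_3, 101011, BB#)
  read 1, top B: go to q_0, push ε → (q_0, 01011, B#)
  read 0, top B: go to q_2, push Y → (q_2, 1011, Y#)
  read 1, top Y: go to q_2, push ε → (q_2, 011, #)
  read 0, top #: go to q_4, push Y# → (q_4, 11, Y#)
  read 1, top Y: go to q_4, push ε → (q_4, 1, #)
  read 1, top #: go to q_1, push B# → (q_1, ε, B#)
All input consumed in state q_1 with stack B#.

B#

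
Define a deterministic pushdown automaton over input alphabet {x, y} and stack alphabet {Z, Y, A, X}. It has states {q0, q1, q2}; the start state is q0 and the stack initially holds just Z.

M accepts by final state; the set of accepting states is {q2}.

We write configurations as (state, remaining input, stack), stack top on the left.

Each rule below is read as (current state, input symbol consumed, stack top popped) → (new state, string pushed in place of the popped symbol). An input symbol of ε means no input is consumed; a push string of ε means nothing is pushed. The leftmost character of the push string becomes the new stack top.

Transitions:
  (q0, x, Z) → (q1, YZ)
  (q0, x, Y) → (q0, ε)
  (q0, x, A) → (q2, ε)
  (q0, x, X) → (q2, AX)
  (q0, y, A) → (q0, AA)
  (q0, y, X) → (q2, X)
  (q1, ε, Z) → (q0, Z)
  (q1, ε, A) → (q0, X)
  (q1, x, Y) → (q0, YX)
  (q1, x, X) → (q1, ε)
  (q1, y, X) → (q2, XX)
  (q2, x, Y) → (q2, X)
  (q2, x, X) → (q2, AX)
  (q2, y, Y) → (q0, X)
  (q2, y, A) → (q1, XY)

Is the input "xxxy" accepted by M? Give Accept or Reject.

Accept

(q0, xxxy, Z)
  read x, top Z: go to q1, push YZ → (q1, xxy, YZ)
  read x, top Y: go to q0, push YX → (q0, xy, YXZ)
  read x, top Y: go to q0, push ε → (q0, y, XZ)
  read y, top X: go to q2, push X → (q2, ε, XZ)
All input consumed; state q2 ∈ F.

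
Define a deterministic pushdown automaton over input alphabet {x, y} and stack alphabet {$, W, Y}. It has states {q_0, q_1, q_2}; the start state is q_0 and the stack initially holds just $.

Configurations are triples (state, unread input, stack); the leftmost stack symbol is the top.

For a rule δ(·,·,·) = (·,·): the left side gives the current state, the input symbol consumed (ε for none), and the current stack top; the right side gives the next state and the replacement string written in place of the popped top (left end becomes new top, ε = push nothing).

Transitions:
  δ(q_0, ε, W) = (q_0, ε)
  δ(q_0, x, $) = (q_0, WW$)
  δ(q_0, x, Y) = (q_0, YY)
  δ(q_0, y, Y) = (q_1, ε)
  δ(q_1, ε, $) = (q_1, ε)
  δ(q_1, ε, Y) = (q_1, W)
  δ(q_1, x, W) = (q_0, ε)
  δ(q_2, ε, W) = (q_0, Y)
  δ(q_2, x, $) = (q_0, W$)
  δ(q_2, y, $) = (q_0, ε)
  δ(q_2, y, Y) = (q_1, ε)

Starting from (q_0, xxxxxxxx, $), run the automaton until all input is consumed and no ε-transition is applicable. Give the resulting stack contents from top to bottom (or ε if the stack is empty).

$

(q_0, xxxxxxxx, $) ⊢ (q_0, xxxxxxx, WW$) ⊢ (q_0, xxxxxxx, W$) ⊢ (q_0, xxxxxxx, $) ⊢ (q_0, xxxxxx, WW$) ⊢ (q_0, xxxxxx, W$) ⊢ (q_0, xxxxxx, $) ⊢ (q_0, xxxxx, WW$) ⊢ (q_0, xxxxx, W$) ⊢ (q_0, xxxxx, $) ⊢ (q_0, xxxx, WW$) ⊢ (q_0, xxxx, W$) ⊢ (q_0, xxxx, $) ⊢ (q_0, xxx, WW$) ⊢ (q_0, xxx, W$) ⊢ (q_0, xxx, $) ⊢ (q_0, xx, WW$) ⊢ (q_0, xx, W$) ⊢ (q_0, xx, $) ⊢ (q_0, x, WW$) ⊢ (q_0, x, W$) ⊢ (q_0, x, $) ⊢ (q_0, ε, WW$) ⊢ (q_0, ε, W$) ⊢ (q_0, ε, $)
All input consumed in state q_0 with stack $.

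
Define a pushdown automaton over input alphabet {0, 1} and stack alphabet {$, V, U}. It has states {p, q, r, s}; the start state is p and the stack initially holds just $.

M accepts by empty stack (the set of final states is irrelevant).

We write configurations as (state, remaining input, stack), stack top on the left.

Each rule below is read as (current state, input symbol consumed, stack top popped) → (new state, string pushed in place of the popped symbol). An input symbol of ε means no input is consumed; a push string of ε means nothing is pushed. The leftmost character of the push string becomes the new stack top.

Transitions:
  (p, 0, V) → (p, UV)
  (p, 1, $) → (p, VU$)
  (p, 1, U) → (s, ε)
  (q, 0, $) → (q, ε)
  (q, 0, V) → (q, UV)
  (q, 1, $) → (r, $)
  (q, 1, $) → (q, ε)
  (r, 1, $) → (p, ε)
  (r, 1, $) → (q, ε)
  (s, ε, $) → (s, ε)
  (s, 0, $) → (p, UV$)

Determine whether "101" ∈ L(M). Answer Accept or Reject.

Reject

No computation consumes all input and empties the stack.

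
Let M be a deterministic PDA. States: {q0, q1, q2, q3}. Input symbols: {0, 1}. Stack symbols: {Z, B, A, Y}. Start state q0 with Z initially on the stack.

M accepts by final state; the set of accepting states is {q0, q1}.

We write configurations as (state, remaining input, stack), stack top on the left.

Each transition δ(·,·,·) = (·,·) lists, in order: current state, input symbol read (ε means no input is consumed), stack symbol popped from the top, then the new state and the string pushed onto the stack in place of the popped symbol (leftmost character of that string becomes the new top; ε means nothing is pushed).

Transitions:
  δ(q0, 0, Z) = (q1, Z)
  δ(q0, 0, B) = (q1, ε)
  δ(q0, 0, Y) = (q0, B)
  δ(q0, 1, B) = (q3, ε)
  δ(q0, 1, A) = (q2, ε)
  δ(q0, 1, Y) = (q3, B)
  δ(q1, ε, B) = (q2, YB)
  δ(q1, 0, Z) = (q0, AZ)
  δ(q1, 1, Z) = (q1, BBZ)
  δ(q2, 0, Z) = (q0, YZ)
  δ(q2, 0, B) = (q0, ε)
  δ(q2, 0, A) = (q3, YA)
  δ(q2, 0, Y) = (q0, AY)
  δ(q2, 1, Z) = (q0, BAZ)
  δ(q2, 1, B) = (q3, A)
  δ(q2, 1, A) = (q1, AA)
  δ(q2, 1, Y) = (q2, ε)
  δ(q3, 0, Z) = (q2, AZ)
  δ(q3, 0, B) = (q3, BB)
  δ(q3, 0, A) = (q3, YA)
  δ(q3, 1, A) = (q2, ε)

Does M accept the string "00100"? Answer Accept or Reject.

Accept

(q0, 00100, Z)
  read 0, top Z: go to q1, push Z → (q1, 0100, Z)
  read 0, top Z: go to q0, push AZ → (q0, 100, AZ)
  read 1, top A: go to q2, push ε → (q2, 00, Z)
  read 0, top Z: go to q0, push YZ → (q0, 0, YZ)
  read 0, top Y: go to q0, push B → (q0, ε, BZ)
All input consumed; state q0 ∈ F.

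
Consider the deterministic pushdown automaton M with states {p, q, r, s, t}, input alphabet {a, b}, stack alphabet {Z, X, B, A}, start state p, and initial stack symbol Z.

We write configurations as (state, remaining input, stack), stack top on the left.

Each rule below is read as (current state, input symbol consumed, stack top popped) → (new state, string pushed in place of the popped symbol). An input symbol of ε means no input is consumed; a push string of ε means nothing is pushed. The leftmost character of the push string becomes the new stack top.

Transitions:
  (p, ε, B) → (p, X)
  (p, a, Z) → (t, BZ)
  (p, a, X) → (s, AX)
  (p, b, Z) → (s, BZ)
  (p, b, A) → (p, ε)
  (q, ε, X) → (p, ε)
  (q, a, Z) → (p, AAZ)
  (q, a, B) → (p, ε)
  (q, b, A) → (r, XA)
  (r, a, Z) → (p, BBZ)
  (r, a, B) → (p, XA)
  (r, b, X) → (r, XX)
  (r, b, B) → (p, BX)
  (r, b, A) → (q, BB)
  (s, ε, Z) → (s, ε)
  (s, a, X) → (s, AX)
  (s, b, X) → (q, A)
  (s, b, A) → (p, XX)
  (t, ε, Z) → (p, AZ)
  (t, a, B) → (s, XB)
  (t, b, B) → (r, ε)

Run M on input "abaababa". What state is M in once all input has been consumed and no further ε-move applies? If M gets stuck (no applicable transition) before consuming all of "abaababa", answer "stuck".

s

(p, abaababa, Z) ⊢ (t, baababa, BZ) ⊢ (r, aababa, Z) ⊢ (p, ababa, BBZ) ⊢ (p, ababa, XBZ) ⊢ (s, baba, AXBZ) ⊢ (p, aba, XXXBZ) ⊢ (s, ba, AXXXBZ) ⊢ (p, a, XXXXXBZ) ⊢ (s, ε, AXXXXXBZ)
All input consumed; M is in state s.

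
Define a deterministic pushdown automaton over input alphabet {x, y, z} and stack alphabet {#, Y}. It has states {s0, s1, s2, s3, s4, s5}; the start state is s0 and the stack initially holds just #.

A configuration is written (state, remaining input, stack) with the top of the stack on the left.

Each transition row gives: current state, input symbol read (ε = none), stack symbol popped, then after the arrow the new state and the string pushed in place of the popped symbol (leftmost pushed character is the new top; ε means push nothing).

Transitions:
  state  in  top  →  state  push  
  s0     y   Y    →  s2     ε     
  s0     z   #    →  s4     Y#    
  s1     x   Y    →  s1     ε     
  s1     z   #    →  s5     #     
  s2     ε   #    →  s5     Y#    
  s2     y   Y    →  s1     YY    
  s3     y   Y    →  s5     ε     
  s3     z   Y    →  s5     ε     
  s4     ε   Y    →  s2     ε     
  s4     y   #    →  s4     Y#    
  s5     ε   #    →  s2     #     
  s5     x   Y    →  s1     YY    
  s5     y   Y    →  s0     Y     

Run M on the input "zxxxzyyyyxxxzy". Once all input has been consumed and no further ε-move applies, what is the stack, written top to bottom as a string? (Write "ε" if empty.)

(s0, zxxxzyyyyxxxzy, #) ⊢ (s4, xxxzyyyyxxxzy, Y#) ⊢ (s2, xxxzyyyyxxxzy, #) ⊢ (s5, xxxzyyyyxxxzy, Y#) ⊢ (s1, xxzyyyyxxxzy, YY#) ⊢ (s1, xzyyyyxxxzy, Y#) ⊢ (s1, zyyyyxxxzy, #) ⊢ (s5, yyyyxxxzy, #) ⊢ (s2, yyyyxxxzy, #) ⊢ (s5, yyyyxxxzy, Y#) ⊢ (s0, yyyxxxzy, Y#) ⊢ (s2, yyxxxzy, #) ⊢ (s5, yyxxxzy, Y#) ⊢ (s0, yxxxzy, Y#) ⊢ (s2, xxxzy, #) ⊢ (s5, xxxzy, Y#) ⊢ (s1, xxzy, YY#) ⊢ (s1, xzy, Y#) ⊢ (s1, zy, #) ⊢ (s5, y, #) ⊢ (s2, y, #) ⊢ (s5, y, Y#) ⊢ (s0, ε, Y#)
All input consumed in state s0 with stack Y#.

Y#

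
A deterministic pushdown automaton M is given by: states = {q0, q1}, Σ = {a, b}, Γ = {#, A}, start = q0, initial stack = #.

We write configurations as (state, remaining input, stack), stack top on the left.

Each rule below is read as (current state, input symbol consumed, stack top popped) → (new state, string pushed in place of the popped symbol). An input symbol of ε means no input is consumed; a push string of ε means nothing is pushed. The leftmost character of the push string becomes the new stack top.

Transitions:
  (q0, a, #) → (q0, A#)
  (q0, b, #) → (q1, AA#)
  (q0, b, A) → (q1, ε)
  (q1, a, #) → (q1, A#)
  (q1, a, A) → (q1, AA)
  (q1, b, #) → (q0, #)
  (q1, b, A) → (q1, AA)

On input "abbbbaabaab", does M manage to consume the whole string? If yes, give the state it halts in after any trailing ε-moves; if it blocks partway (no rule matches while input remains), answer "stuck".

q1

(q0, abbbbaabaab, #) ⊢ (q0, bbbbaabaab, A#) ⊢ (q1, bbbaabaab, #) ⊢ (q0, bbaabaab, #) ⊢ (q1, baabaab, AA#) ⊢ (q1, aabaab, AAA#) ⊢ (q1, abaab, AAAA#) ⊢ (q1, baab, AAAAA#) ⊢ (q1, aab, AAAAAA#) ⊢ (q1, ab, AAAAAAA#) ⊢ (q1, b, AAAAAAAA#) ⊢ (q1, ε, AAAAAAAAA#)
All input consumed; M is in state q1.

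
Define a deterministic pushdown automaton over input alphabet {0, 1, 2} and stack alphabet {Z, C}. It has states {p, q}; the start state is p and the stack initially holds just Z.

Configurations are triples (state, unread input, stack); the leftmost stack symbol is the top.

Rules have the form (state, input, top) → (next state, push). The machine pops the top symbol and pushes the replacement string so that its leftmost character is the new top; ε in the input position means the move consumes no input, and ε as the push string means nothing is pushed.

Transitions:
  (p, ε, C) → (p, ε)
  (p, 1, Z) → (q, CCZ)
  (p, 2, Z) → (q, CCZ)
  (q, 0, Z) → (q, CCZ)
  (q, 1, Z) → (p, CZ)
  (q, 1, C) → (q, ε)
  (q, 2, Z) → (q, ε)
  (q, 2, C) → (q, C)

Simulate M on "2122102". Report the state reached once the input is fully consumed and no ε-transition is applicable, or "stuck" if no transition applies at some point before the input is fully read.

q

(p, 2122102, Z)
  read 2, top Z: go to q, push CCZ → (q, 122102, CCZ)
  read 1, top C: go to q, push ε → (q, 22102, CZ)
  read 2, top C: go to q, push C → (q, 2102, CZ)
  read 2, top C: go to q, push C → (q, 102, CZ)
  read 1, top C: go to q, push ε → (q, 02, Z)
  read 0, top Z: go to q, push CCZ → (q, 2, CCZ)
  read 2, top C: go to q, push C → (q, ε, CCZ)
All input consumed; M is in state q.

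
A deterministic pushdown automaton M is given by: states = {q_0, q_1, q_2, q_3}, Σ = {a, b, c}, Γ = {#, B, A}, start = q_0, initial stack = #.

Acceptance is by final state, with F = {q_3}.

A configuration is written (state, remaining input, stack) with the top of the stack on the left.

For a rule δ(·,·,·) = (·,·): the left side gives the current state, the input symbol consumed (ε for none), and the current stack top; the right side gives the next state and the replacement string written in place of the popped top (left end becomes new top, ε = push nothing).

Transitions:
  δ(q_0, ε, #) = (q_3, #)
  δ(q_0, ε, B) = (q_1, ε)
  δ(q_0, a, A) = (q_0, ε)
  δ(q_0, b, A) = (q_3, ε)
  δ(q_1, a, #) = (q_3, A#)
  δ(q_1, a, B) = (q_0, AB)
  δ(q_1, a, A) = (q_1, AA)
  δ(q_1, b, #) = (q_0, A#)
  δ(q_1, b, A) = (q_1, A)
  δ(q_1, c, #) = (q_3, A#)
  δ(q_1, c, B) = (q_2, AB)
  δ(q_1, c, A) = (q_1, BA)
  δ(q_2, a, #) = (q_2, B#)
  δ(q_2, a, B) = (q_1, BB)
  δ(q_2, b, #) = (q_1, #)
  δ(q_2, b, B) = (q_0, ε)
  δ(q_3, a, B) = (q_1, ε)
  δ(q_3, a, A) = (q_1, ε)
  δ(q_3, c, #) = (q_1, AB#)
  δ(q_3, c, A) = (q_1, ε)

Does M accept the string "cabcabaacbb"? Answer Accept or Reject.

Reject

(q_0, cabcabaacbb, #)
  ε-move, top #: go to q_3, push # → (q_3, cabcabaacbb, #)
  read c, top #: go to q_1, push AB# → (q_1, abcabaacbb, AB#)
  read a, top A: go to q_1, push AA → (q_1, bcabaacbb, AAB#)
  read b, top A: go to q_1, push A → (q_1, cabaacbb, AAB#)
  read c, top A: go to q_1, push BA → (q_1, abaacbb, BAAB#)
  read a, top B: go to q_0, push AB → (q_0, baacbb, ABAAB#)
  read b, top A: go to q_3, push ε → (q_3, aacbb, BAAB#)
  read a, top B: go to q_1, push ε → (q_1, acbb, AAB#)
  read a, top A: go to q_1, push AA → (q_1, cbb, AAAB#)
  read c, top A: go to q_1, push BA → (q_1, bb, BAAAB#)
No transition applies at (q_1, bb, BAAAB#); input not fully consumed.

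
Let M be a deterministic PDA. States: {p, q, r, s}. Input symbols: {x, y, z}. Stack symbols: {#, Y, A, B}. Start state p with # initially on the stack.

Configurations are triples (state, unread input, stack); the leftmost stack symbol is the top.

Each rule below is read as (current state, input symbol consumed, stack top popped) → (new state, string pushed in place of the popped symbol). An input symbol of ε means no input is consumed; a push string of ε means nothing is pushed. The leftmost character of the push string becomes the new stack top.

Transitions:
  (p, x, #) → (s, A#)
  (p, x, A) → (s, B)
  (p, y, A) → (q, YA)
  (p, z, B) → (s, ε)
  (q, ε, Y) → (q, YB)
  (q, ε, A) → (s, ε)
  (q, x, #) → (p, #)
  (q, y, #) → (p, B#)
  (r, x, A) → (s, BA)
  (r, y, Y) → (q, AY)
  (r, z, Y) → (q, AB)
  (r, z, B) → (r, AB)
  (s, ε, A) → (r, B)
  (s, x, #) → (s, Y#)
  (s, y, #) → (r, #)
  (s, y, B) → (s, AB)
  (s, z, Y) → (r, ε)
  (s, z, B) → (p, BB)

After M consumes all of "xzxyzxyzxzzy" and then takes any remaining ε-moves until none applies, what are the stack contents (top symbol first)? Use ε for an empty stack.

BBABBABBAB#

(p, xzxyzxyzxzzy, #) ⊢ (s, zxyzxyzxzzy, A#) ⊢ (r, zxyzxyzxzzy, B#) ⊢ (r, xyzxyzxzzy, AB#) ⊢ (s, yzxyzxzzy, BAB#) ⊢ (s, zxyzxzzy, ABAB#) ⊢ (r, zxyzxzzy, BBAB#) ⊢ (r, xyzxzzy, ABBAB#) ⊢ (s, yzxzzy, BABBAB#) ⊢ (s, zxzzy, ABABBAB#) ⊢ (r, zxzzy, BBABBAB#) ⊢ (r, xzzy, ABBABBAB#) ⊢ (s, zzy, BABBABBAB#) ⊢ (p, zy, BBABBABBAB#) ⊢ (s, y, BABBABBAB#) ⊢ (s, ε, ABABBABBAB#) ⊢ (r, ε, BBABBABBAB#)
All input consumed in state r with stack BBABBABBAB#.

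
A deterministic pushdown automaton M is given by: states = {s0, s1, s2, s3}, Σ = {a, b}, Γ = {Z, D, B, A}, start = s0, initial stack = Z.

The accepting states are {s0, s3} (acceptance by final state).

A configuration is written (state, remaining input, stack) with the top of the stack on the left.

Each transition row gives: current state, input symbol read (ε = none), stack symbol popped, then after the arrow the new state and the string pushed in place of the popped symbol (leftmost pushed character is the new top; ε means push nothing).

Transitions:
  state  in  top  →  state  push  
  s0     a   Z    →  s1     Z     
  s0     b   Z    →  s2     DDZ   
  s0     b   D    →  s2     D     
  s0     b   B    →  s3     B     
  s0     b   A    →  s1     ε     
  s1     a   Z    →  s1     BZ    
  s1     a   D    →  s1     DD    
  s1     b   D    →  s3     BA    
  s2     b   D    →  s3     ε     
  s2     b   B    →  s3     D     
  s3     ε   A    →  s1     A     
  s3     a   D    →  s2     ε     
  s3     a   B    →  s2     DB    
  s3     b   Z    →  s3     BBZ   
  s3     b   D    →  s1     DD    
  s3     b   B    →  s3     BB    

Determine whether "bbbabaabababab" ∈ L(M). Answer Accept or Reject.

(s0, bbbabaabababab, Z)
  read b, top Z: go to s2, push DDZ → (s2, bbabaabababab, DDZ)
  read b, top D: go to s3, push ε → (s3, babaabababab, DZ)
  read b, top D: go to s1, push DD → (s1, abaabababab, DDZ)
  read a, top D: go to s1, push DD → (s1, baabababab, DDDZ)
  read b, top D: go to s3, push BA → (s3, aabababab, BADDZ)
  read a, top B: go to s2, push DB → (s2, abababab, DBADDZ)
No transition applies at (s2, abababab, DBADDZ); input not fully consumed.

Reject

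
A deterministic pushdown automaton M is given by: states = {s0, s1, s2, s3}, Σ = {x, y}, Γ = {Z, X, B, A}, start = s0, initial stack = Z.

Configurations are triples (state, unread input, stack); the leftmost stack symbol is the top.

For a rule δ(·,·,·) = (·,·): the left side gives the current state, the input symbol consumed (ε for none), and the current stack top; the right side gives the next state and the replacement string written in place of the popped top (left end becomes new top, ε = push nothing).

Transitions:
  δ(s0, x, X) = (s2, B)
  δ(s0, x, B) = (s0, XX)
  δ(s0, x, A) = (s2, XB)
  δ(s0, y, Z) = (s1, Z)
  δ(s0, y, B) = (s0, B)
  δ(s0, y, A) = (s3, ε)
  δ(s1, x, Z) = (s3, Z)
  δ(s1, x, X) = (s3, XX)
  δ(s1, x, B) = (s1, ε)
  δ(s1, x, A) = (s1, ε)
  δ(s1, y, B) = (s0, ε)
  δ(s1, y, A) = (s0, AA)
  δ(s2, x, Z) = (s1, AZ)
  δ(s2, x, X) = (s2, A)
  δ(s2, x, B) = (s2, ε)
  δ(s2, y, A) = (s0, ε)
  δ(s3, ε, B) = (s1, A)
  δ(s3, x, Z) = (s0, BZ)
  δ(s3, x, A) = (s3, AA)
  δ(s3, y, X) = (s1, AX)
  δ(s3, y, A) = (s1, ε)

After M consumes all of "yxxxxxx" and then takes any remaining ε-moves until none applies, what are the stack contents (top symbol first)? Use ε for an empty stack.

AZ

(s0, yxxxxxx, Z) ⊢ (s1, xxxxxx, Z) ⊢ (s3, xxxxx, Z) ⊢ (s0, xxxx, BZ) ⊢ (s0, xxx, XXZ) ⊢ (s2, xx, BXZ) ⊢ (s2, x, XZ) ⊢ (s2, ε, AZ)
All input consumed in state s2 with stack AZ.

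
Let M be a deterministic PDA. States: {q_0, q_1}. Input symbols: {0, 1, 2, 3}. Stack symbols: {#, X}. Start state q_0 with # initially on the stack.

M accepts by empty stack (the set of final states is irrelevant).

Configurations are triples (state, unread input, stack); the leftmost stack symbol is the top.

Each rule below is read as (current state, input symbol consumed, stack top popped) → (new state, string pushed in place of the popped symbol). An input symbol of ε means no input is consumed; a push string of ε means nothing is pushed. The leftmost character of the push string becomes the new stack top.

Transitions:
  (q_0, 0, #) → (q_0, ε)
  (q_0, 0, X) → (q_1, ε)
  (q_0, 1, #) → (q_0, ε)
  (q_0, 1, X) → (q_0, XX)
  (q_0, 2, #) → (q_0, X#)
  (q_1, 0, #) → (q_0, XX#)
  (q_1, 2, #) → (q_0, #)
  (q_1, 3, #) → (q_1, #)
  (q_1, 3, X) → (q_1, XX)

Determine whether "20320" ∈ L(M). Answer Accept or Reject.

Accept

(q_0, 20320, #)
  read 2, top #: go to q_0, push X# → (q_0, 0320, X#)
  read 0, top X: go to q_1, push ε → (q_1, 320, #)
  read 3, top #: go to q_1, push # → (q_1, 20, #)
  read 2, top #: go to q_0, push # → (q_0, 0, #)
  read 0, top #: go to q_0, push ε → (q_0, ε, ε)
All input consumed and the stack is empty.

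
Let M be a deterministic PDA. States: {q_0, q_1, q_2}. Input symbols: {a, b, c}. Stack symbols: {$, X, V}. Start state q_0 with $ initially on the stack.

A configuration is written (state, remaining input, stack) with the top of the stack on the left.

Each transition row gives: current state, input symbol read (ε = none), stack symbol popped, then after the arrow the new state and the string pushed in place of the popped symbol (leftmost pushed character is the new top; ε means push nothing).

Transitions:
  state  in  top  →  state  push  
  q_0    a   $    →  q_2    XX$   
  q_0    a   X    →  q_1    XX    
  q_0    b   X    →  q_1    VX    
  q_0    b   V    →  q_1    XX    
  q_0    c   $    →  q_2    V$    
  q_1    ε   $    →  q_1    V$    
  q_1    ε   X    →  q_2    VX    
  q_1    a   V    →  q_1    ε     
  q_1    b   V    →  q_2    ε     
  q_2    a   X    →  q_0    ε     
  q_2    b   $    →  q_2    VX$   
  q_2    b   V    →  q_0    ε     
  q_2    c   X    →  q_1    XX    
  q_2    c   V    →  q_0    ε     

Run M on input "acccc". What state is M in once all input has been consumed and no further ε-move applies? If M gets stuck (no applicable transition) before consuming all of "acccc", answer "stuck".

stuck

(q_0, acccc, $)
  read a, top $: go to q_2, push XX$ → (q_2, cccc, XX$)
  read c, top X: go to q_1, push XX → (q_1, ccc, XXX$)
  ε-move, top X: go to q_2, push VX → (q_2, ccc, VXXX$)
  read c, top V: go to q_0, push ε → (q_0, cc, XXX$)
No transition for (q_0, c, top X); M blocks with input cc remaining.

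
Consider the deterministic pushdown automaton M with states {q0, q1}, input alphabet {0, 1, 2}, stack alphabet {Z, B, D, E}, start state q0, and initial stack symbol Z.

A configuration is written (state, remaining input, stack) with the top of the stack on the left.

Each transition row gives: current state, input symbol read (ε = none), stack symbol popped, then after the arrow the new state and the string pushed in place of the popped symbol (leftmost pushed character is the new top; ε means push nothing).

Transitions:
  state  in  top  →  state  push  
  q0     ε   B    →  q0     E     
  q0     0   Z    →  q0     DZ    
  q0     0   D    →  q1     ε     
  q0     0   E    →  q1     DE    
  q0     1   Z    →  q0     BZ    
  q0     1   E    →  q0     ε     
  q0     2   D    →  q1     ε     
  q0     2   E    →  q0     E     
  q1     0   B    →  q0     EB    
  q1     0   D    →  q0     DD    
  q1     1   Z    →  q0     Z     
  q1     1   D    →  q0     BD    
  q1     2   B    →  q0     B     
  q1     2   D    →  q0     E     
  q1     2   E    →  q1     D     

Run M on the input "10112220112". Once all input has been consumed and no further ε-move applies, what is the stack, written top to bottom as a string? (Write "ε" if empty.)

(q0, 10112220112, Z)
  read 1, top Z: go to q0, push BZ → (q0, 0112220112, BZ)
  ε-move, top B: go to q0, push E → (q0, 0112220112, EZ)
  read 0, top E: go to q1, push DE → (q1, 112220112, DEZ)
  read 1, top D: go to q0, push BD → (q0, 12220112, BDEZ)
  ε-move, top B: go to q0, push E → (q0, 12220112, EDEZ)
  read 1, top E: go to q0, push ε → (q0, 2220112, DEZ)
  read 2, top D: go to q1, push ε → (q1, 220112, EZ)
  read 2, top E: go to q1, push D → (q1, 20112, DZ)
  read 2, top D: go to q0, push E → (q0, 0112, EZ)
  read 0, top E: go to q1, push DE → (q1, 112, DEZ)
  read 1, top D: go to q0, push BD → (q0, 12, BDEZ)
  ε-move, top B: go to q0, push E → (q0, 12, EDEZ)
  read 1, top E: go to q0, push ε → (q0, 2, DEZ)
  read 2, top D: go to q1, push ε → (q1, ε, EZ)
All input consumed in state q1 with stack EZ.

EZ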